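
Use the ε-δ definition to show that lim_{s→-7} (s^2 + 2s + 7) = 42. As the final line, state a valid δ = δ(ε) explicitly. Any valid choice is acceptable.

δ = min(1, ε/13)

Suppose ε > 0. We want δ > 0 such that 0 < |s + 7| < δ implies |(s^2 + 2s + 7) − 42| < ε.
(s^2 + 2s + 7) − 42 = s^2 + 2s - 35 = (s + 7)(s - 5).
So |(s^2 + 2s + 7) − 42| = |s + 7|·|s - 5|.
Require δ ≤ 1. Then |s + 7| < 1 gives |s| < 8, and by the triangle inequality |s - 5| ≤ 8 + 5 = 13.
Hence |(s^2 + 2s + 7) − 42| ≤ 13|s + 7| < ε provided |s + 7| < ε/13.
Take δ = min(1, ε/13). Then 0 < |s + 7| < δ gives both |s + 7| < 1 and |s + 7| < ε/13, so |(s^2 + 2s + 7) − 42| < ε.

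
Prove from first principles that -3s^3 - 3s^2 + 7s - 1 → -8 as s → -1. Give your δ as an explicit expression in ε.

Let ε > 0. We want δ > 0 such that 0 < |s + 1| < δ implies |(-3s^3 - 3s^2 + 7s - 1) + 8| < ε.
(-3s^3 - 3s^2 + 7s - 1) + 8 = -3s^3 - 3s^2 + 7s + 7 = (s + 1)(-3s^2 + 7).
So |(-3s^3 - 3s^2 + 7s - 1) + 8| = |s + 1|·|-3s^2 + 7|.
Require δ ≤ 1. Then |s + 1| < 1 gives |s| < 2, and by the triangle inequality |-3s^2 + 7| ≤ 3·2^2 + 7 = 19.
Hence |(-3s^3 - 3s^2 + 7s - 1) + 8| ≤ 19|s + 1| < ε provided |s + 1| < ε/19.
Choosing δ = min(1, ε/19) ensures both conditions, hence |(-3s^3 - 3s^2 + 7s - 1) + 8| < ε.

δ = min(1, ε/19)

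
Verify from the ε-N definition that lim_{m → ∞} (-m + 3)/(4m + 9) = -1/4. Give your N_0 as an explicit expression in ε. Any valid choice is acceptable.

Let ε > 0 be given. For m ≥ 1, |(-m + 3)/(4m + 9) + 1/4| = |21|/(4(4m + 9)) = 21/(4(4m + 9)).
Since 4m + 9 ≥ 4m for m ≥ 1, this is ≤ 21/(4·4m) = (21/16)/m.
So |(-m + 3)/(4m + 9) + 1/4| < ε whenever m > (21/16)/ε.
Take N_0 = (21/16)/ε. If m > N_0 then |(-m + 3)/(4m + 9) + 1/4| ≤ (21/16)/m < ε.

N_0 = (21/16)/ε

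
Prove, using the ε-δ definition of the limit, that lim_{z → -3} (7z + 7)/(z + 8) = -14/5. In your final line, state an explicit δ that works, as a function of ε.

δ = min(5/2, (25/98)ε)

Suppose ε > 0. We want δ > 0 with 0 < |z + 3| < δ ⇒ |(7z + 7)/(z + 8) + 14/5| < ε.
Combining over a common denominator, (7z + 7)/(z + 8) + 14/5 = [(7z + 7)·5 − (-14)·(z + 8)] / [5·(z + 8)] = 49(z + 3) / (5(z + 8)).
So |(7z + 7)/(z + 8) + 14/5| = 49|z + 3| / (5·|z + 8|).
Require δ ≤ 5/2, so |z + 8| ≥ |5| − |z + 3| > 5 − 5/2 = 5/2.
Hence |(7z + 7)/(z + 8) + 14/5| < 49|z + 3|/(5·(5/2)) = (98/25)|z + 3|, which is < ε once |z + 3| < (25/98)ε.
Take δ = min(5/2, (25/98)ε). Then 0 < |z + 3| < δ forces both bounds, so |(7z + 7)/(z + 8) + 14/5| < ε.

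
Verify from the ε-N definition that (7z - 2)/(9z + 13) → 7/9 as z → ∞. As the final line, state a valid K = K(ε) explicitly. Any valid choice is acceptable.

Let ε > 0. We seek K > 0 such that z > K implies |(7z - 2)/(9z + 13) − (7/9)| < ε.
(7z - 2)/(9z + 13) − (7/9) = (9(7z - 2) − 7(9z + 13)) / (9(9z + 13)) = -109/(9(9z + 13)).
For z > 0 we have 9z + 13 > 9z, so |(7z - 2)/(9z + 13) − (7/9)| = 109/(9(9z + 13)) < 109/(9·9z) = (109/81)/z.
Thus |(7z - 2)/(9z + 13) − (7/9)| < ε whenever z > (109/81)/ε.
Take K = (109/81)/ε. If z > K then |(7z - 2)/(9z + 13) − (7/9)| < (109/81)/z < ε.

K = (109/81)/ε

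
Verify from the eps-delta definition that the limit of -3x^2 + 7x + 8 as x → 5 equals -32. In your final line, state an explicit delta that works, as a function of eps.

Let eps > 0 be given. We want delta > 0 such that 0 < |x − 5| < delta implies |(-3x^2 + 7x + 8) + 32| < eps.
(-3x^2 + 7x + 8) + 32 = -3x^2 + 7x + 40 = (x − 5)(-3x - 8).
So |(-3x^2 + 7x + 8) + 32| = |x − 5|·|-3x - 8|.
Assume first that |x − 5| < 1, so |x| < 6. Then |-3x - 8| ≤ 3·6 + 8 = 26.
Hence |(-3x^2 + 7x + 8) + 32| ≤ 26|x − 5| < eps provided |x − 5| < eps/26.
Choosing delta = min(1, eps/26) ensures both conditions, hence |(-3x^2 + 7x + 8) + 32| < eps.

delta = min(1, eps/26)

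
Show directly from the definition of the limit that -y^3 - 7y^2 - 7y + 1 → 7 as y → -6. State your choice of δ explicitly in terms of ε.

δ = min(2, ε/73)

Fix ε > 0. We want δ > 0 such that 0 < |y + 6| < δ implies |(-y^3 - 7y^2 - 7y + 1) − 7| < ε.
(-y^3 - 7y^2 - 7y + 1) − 7 = -y^3 - 7y^2 - 7y - 6 = (y + 6)(-y^2 - y - 1).
So |(-y^3 - 7y^2 - 7y + 1) − 7| = |y + 6|·|-y^2 - y - 1|.
Assume first that |y + 6| < 2, so |y| < 8. Then |-y^2 - y - 1| ≤ 8^2 + 8 + 1 = 73.
Hence |(-y^3 - 7y^2 - 7y + 1) − 7| ≤ 73|y + 6| < ε provided |y + 6| < ε/73.
Take δ = min(2, ε/73). Then 0 < |y + 6| < δ gives both |y + 6| < 2 and |y + 6| < ε/73, so |(-y^3 - 7y^2 - 7y + 1) − 7| < ε.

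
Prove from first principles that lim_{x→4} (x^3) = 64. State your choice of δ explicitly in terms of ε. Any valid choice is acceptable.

δ = min(2, ε/76)

Fix ε > 0. We seek δ > 0 with 0 < |x − 4| < δ ⇒ |x^3 − 64| < ε.
Factor: x^3 − 64 = (x − 4)(x^2 + 4x + 16), so |x^3 − 64| = |x − 4|·|x^2 + 4x + 16|.
Impose δ ≤ 2 so that |x| < 6; then |x^2 + 4x + 16| ≤ 76.
Hence |x^3 − 64| ≤ 76|x − 4|, which is < ε once |x − 4| < ε/76.
Take δ = min(2, ε/76). If 0 < |x − 4| < δ then both bounds hold and |x^3 − 64| ≤ 76|x − 4| < 76·(ε/76) = ε.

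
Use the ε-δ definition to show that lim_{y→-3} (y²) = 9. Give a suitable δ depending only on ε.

Suppose ε > 0. We seek δ > 0 with 0 < |y + 3| < δ ⇒ |y² − 9| < ε.
Factor: y² − 9 = (y + 3)(y - 3), so |y² − 9| = |y + 3|·|y - 3|.
Restrict δ ≤ 2. Then |y + 3| < 2 gives |y| < 5, so by the triangle inequality |y - 3| ≤ 5 + 3 = 8.
Hence |y² − 9| ≤ 8|y + 3|, which is < ε once |y + 3| < ε/8.
Take δ = min(2, ε/8). If 0 < |y + 3| < δ then both bounds hold and |y² − 9| ≤ 8|y + 3| < 8·(ε/8) = ε.

δ = min(2, ε/8)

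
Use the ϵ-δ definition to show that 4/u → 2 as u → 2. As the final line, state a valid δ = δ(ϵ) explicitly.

Suppose ϵ > 0. We seek δ > 0 such that 0 < |u − 2| < δ implies |4/u − 2| < ϵ.
|4/u − 2| = 4·|2 − u|/(2·|u|) = 4|u − 2|/(2|u|).
Restrict δ ≤ 1. Then |u − 2| < 1 gives |u| > 1, so 2|u| > 2.
Then |4/u − 2| < 4|u − 2|/2, which is < ϵ when |u − 2| < (1/2)ϵ.
Take δ = min(1, (1/2)ϵ). Then 0 < |u − 2| < δ gives both |u − 2| < 1 and |u − 2| < (1/2)ϵ, so |4/u − 2| < ϵ.

δ = min(1, (1/2)ϵ)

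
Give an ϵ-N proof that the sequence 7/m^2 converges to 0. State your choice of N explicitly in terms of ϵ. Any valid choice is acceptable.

Suppose ϵ > 0. For m ≥ 1, |7/m^2 − 0| = 7/m^2.
7/m^2 < ϵ ⇔ m^2 > 7/ϵ ⇔ m > (7/ϵ)^{1/2}.
Take N = (7/ϵ)^{1/2}. Then m > N implies 7/m^2 < ϵ.

N = (7/ϵ)^{1/2}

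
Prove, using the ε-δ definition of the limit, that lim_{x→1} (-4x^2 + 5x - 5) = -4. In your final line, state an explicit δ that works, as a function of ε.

Let ε > 0 be given. We want δ > 0 such that 0 < |x − 1| < δ implies |(-4x^2 + 5x - 5) + 4| < ε.
(-4x^2 + 5x - 5) + 4 = -4x^2 + 5x - 1 = (x − 1)(-4x + 1).
So |(-4x^2 + 5x - 5) + 4| = |x − 1|·|-4x + 1|.
Require δ ≤ 1. Then |x − 1| < 1 gives |x| < 2, and by the triangle inequality |-4x + 1| ≤ 4·2 + 1 = 9.
Hence |(-4x^2 + 5x - 5) + 4| ≤ 9|x − 1| < ε provided |x − 1| < ε/9.
Choosing δ = min(1, ε/9) ensures both conditions, hence |(-4x^2 + 5x - 5) + 4| < ε.

δ = min(1, ε/9)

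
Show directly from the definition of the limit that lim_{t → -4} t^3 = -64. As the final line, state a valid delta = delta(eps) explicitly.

Let eps > 0. We seek delta > 0 with 0 < |t + 4| < delta ⇒ |t^3 + 64| < eps.
Factor: t^3 + 64 = (t + 4)(t^2 - 4t + 16), so |t^3 + 64| = |t + 4|·|t^2 - 4t + 16|.
Impose delta ≤ 2 so that |t| < 6; then |t^2 - 4t + 16| ≤ 76.
Hence |t^3 + 64| ≤ 76|t + 4|, which is < eps once |t + 4| < eps/76.
Take delta = min(2, eps/76). If 0 < |t + 4| < delta then both bounds hold and |t^3 + 64| ≤ 76|t + 4| < 76·(eps/76) = eps.

delta = min(2, eps/76)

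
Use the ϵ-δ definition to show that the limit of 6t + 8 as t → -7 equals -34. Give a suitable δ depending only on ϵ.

δ = ϵ/6

Fix ϵ > 0. We need δ > 0 so that 0 < |t + 7| < δ implies |(6t + 8) + 34| < ϵ.
|(6t + 8) + 34| = |6t + 42| = 6|t + 7|.
So 6|t + 7| < ϵ exactly when |t + 7| < ϵ/6.
Take δ = ϵ/6. If 0 < |t + 7| < δ then |(6t + 8) + 34| = 6|t + 7| < 6·(ϵ/6) = ϵ.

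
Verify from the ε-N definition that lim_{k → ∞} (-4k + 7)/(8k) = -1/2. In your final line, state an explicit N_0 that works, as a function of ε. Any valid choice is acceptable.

Suppose ε > 0. For k ≥ 1, |(-4k + 7)/(8k) + 1/2| = |56|/(8(8k)) = 56/(8(8k)).
Since 8k ≥ 8k for k ≥ 1, this is ≤ 56/(8·8k) = (7/8)/k.
So |(-4k + 7)/(8k) + 1/2| < ε whenever k > (7/8)/ε.
Take N_0 = (7/8)/ε. If k > N_0 then |(-4k + 7)/(8k) + 1/2| ≤ (7/8)/k < ε.

N_0 = (7/8)/ε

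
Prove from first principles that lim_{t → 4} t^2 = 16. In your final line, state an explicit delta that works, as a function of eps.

Let eps > 0 be given. We seek delta > 0 with 0 < |t − 4| < delta ⇒ |t^2 − 16| < eps.
Factor: t^2 − 16 = (t − 4)(t + 4), so |t^2 − 16| = |t − 4|·|t + 4|.
Restrict delta ≤ 1. Then |t − 4| < 1 gives |t| < 5, so by the triangle inequality |t + 4| ≤ 5 + 4 = 9.
Hence |t^2 − 16| ≤ 9|t − 4|, which is < eps once |t − 4| < eps/9.
Take delta = min(1, eps/9). If 0 < |t − 4| < delta then both bounds hold and |t^2 − 16| ≤ 9|t − 4| < 9·(eps/9) = eps.

delta = min(1, eps/9)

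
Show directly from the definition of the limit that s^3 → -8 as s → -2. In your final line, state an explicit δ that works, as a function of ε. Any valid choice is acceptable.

Let ε > 0. We seek δ > 0 with 0 < |s + 2| < δ ⇒ |s^3 + 8| < ε.
Factor: s^3 + 8 = (s + 2)(s^2 - 2s + 4), so |s^3 + 8| = |s + 2|·|s^2 - 2s + 4|.
Impose δ ≤ 2 so that |s| < 4; then |s^2 - 2s + 4| ≤ 28.
Hence |s^3 + 8| ≤ 28|s + 2|, which is < ε once |s + 2| < ε/28.
Take δ = min(2, ε/28). If 0 < |s + 2| < δ then both bounds hold and |s^3 + 8| ≤ 28|s + 2| < 28·(ε/28) = ε.

δ = min(2, ε/28)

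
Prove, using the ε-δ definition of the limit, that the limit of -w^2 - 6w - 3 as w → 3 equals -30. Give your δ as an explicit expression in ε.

Let ε > 0 be given. We want δ > 0 such that 0 < |w − 3| < δ implies |(-w^2 - 6w - 3) + 30| < ε.
(-w^2 - 6w - 3) + 30 = -w^2 - 6w + 27 = (w − 3)(-w - 9).
So |(-w^2 - 6w - 3) + 30| = |w − 3|·|-w - 9|.
Assume first that |w − 3| < 1, so |w| < 4. Then |-w - 9| ≤ 4 + 9 = 13.
Hence |(-w^2 - 6w - 3) + 30| ≤ 13|w − 3| < ε provided |w − 3| < ε/13.
Take δ = min(1, ε/13). Then 0 < |w − 3| < δ gives both |w − 3| < 1 and |w − 3| < ε/13, so |(-w^2 - 6w - 3) + 30| < ε.

δ = min(1, ε/13)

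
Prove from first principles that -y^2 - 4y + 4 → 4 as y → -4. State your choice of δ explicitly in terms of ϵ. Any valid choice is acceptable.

Fix ϵ > 0. We want δ > 0 such that 0 < |y + 4| < δ implies |(-y^2 - 4y + 4) − 4| < ϵ.
(-y^2 - 4y + 4) − 4 = -y^2 - 4y = (y + 4)(-y).
So |(-y^2 - 4y + 4) − 4| = |y + 4|·|-y|.
Require δ ≤ 2. Then |y + 4| < 2 gives |y| < 6, and by the triangle inequality |-y| ≤ 6 = 6.
Hence |(-y^2 - 4y + 4) − 4| ≤ 6|y + 4| < ϵ provided |y + 4| < ϵ/6.
Choosing δ = min(2, ϵ/6) ensures both conditions, hence |(-y^2 - 4y + 4) − 4| < ϵ.

δ = min(2, ϵ/6)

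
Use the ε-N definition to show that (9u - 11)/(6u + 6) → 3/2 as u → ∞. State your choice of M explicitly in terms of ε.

M = (10/3)/ε

Let ε > 0 be given. We seek M > 0 such that u > M implies |(9u - 11)/(6u + 6) − (3/2)| < ε.
(9u - 11)/(6u + 6) − (3/2) = (6(9u - 11) − 9(6u + 6)) / (6(6u + 6)) = -120/(6(6u + 6)).
For u > 0 we have 6u + 6 > 6u, so |(9u - 11)/(6u + 6) − (3/2)| = 120/(6(6u + 6)) < 120/(6·6u) = (10/3)/u.
Thus |(9u - 11)/(6u + 6) − (3/2)| < ε whenever u > (10/3)/ε.
Take M = (10/3)/ε. If u > M then |(9u - 11)/(6u + 6) − (3/2)| < (10/3)/u < ε.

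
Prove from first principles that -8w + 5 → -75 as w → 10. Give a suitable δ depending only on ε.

δ = ε/8

Let ε > 0. We need δ > 0 so that 0 < |w − 10| < δ implies |(-8w + 5) + 75| < ε.
|(-8w + 5) + 75| = |-8w + 80| = 8|w − 10|.
So 8|w − 10| < ε exactly when |w − 10| < ε/8.
Choosing δ = ε/8 gives |(-8w + 5) + 75| = 8|w − 10| < ε whenever |w − 10| < δ.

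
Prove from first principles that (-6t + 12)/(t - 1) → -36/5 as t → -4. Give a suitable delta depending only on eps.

delta = min(5/2, (25/12)eps)

Let eps > 0 be given. We want delta > 0 with 0 < |t + 4| < delta ⇒ |(-6t + 12)/(t - 1) + 36/5| < eps.
Combining over a common denominator, (-6t + 12)/(t - 1) + 36/5 = [(-6t + 12)·(-5) − 36·(t - 1)] / [(-5)·(t - 1)] = -6(t + 4) / ((-5)(t - 1)).
So |(-6t + 12)/(t - 1) + 36/5| = 6|t + 4| / (5·|t − 1|).
Require delta ≤ 5/2, so |t − 1| ≥ |-5| − |t + 4| > 5 − 5/2 = 5/2.
Hence |(-6t + 12)/(t - 1) + 36/5| < 6|t + 4|/(5·(5/2)) = (12/25)|t + 4|, which is < eps once |t + 4| < (25/12)eps.
Take delta = min(5/2, (25/12)eps). Then 0 < |t + 4| < delta forces both bounds, so |(-6t + 12)/(t - 1) + 36/5| < eps.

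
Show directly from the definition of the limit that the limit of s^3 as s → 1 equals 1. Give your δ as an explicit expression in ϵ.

Let ϵ > 0. We seek δ > 0 with 0 < |s − 1| < δ ⇒ |s^3 − 1| < ϵ.
Factor: s^3 − 1 = (s − 1)(s^2 + s + 1), so |s^3 − 1| = |s − 1|·|s^2 + s + 1|.
Restrict δ ≤ 2. Then |s − 1| < 2 gives |s| < 3, so by the triangle inequality |s^2 + s + 1| ≤ 3^2 + 3 + 1 = 13.
Hence |s^3 − 1| ≤ 13|s − 1|, which is < ϵ once |s − 1| < ϵ/13.
Take δ = min(2, ϵ/13). If 0 < |s − 1| < δ then both bounds hold and |s^3 − 1| ≤ 13|s − 1| < 13·(ϵ/13) = ϵ.

δ = min(2, ϵ/13)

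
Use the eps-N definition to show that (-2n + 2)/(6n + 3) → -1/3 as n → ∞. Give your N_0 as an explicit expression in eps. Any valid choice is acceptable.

N_0 = (1/2)/eps

Let eps > 0 be given. For n ≥ 1, |(-2n + 2)/(6n + 3) + 1/3| = |18|/(6(6n + 3)) = 18/(6(6n + 3)).
Since 6n + 3 ≥ 6n for n ≥ 1, this is ≤ 18/(6·6n) = (1/2)/n.
So |(-2n + 2)/(6n + 3) + 1/3| < eps whenever n > (1/2)/eps.
Take N_0 = (1/2)/eps. If n > N_0 then |(-2n + 2)/(6n + 3) + 1/3| ≤ (1/2)/n < eps.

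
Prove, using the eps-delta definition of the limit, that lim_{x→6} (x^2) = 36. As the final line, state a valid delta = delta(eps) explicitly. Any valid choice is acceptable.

Let eps > 0 be given. We seek delta > 0 with 0 < |x − 6| < delta ⇒ |x^2 − 36| < eps.
Factor: x^2 − 36 = (x − 6)(x + 6), so |x^2 − 36| = |x − 6|·|x + 6|.
Impose delta ≤ 2 so that |x| < 8; then |x + 6| ≤ 14.
Hence |x^2 − 36| ≤ 14|x − 6|, which is < eps once |x − 6| < eps/14.
Take delta = min(2, eps/14). If 0 < |x − 6| < delta then both bounds hold and |x^2 − 36| ≤ 14|x − 6| < 14·(eps/14) = eps.

delta = min(2, eps/14)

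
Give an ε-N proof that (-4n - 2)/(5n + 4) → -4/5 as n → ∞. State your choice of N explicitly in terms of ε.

N = (6/25)/ε

Let ε > 0 be given. For n ≥ 1, |(-4n - 2)/(5n + 4) + 4/5| = |6|/(5(5n + 4)) = 6/(5(5n + 4)).
Since 5n + 4 ≥ 5n for n ≥ 1, this is ≤ 6/(5·5n) = (6/25)/n.
So |(-4n - 2)/(5n + 4) + 4/5| < ε whenever n > (6/25)/ε.
Take N = (6/25)/ε. If n > N then |(-4n - 2)/(5n + 4) + 4/5| ≤ (6/25)/n < ε.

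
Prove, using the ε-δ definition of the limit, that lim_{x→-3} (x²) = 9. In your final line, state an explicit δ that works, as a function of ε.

δ = min(1, ε/7)

Suppose ε > 0. We seek δ > 0 with 0 < |x + 3| < δ ⇒ |x² − 9| < ε.
Factor: x² − 9 = (x + 3)(x - 3), so |x² − 9| = |x + 3|·|x - 3|.
Impose δ ≤ 1 so that |x| < 4; then |x - 3| ≤ 7.
Hence |x² − 9| ≤ 7|x + 3|, which is < ε once |x + 3| < ε/7.
Take δ = min(1, ε/7). If 0 < |x + 3| < δ then both bounds hold and |x² − 9| ≤ 7|x + 3| < 7·(ε/7) = ε.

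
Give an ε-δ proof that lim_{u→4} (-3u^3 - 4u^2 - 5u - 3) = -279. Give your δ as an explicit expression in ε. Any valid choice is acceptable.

δ = min(2, ε/273)

Let ε > 0. We want δ > 0 such that 0 < |u − 4| < δ implies |(-3u^3 - 4u^2 - 5u - 3) + 279| < ε.
(-3u^3 - 4u^2 - 5u - 3) + 279 = -3u^3 - 4u^2 - 5u + 276 = (u − 4)(-3u^2 - 16u - 69).
So |(-3u^3 - 4u^2 - 5u - 3) + 279| = |u − 4|·|-3u^2 - 16u - 69|.
Assume first that |u − 4| < 2, so |u| < 6. Then |-3u^2 - 16u - 69| ≤ 3·6^2 + 16·6 + 69 = 273.
Hence |(-3u^3 - 4u^2 - 5u - 3) + 279| ≤ 273|u − 4| < ε provided |u − 4| < ε/273.
Take δ = min(2, ε/273). Then 0 < |u − 4| < δ gives both |u − 4| < 2 and |u − 4| < ε/273, so |(-3u^3 - 4u^2 - 5u - 3) + 279| < ε.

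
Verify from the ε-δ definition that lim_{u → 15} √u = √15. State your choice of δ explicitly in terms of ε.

δ = min(15, √15·ε)

Let ε > 0 be given. We want δ > 0 such that 0 < |u − 15| < δ implies |√u − √15| < ε.
Multiplying by the conjugate, |√u − √15| = |u − 15|/(√u + √15).
Restrict δ ≤ 15 so that |u − 15| < 15 forces u > 0, and then √u + √15 > √15.
Hence |√u − √15| < |u − 15|/√15, which is < ε once |u − 15| < √15·ε.
Take δ = min(15, √15·ε). If 0 < |u − 15| < δ then u > 0 and |√u − √15| < |u − 15|/√15 < ε.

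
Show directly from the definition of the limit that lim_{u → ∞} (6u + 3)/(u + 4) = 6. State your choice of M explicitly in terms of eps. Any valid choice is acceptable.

Let eps > 0 be given. We seek M > 0 such that u > M implies |(6u + 3)/(u + 4) − 6| < eps.
(6u + 3)/(u + 4) − 6 = ((6u + 3) − 6(u + 4)) / ((u + 4)) = -21/((u + 4)).
For u > 0 we have u + 4 > u, so |(6u + 3)/(u + 4) − 6| = 21/((u + 4)) < 21/(u) = 21/u.
Thus |(6u + 3)/(u + 4) − 6| < eps whenever u > 21/eps.
Take M = 21/eps. If u > M then |(6u + 3)/(u + 4) − 6| < 21/u < eps.

M = 21/eps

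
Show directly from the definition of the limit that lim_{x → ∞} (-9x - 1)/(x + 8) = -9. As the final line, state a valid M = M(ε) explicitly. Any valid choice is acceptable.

Fix ε > 0. We seek M > 0 such that x > M implies |(-9x - 1)/(x + 8) + 9| < ε.
(-9x - 1)/(x + 8) + 9 = ((-9x - 1) − (-9)(x + 8)) / ((x + 8)) = 71/((x + 8)).
For x > 0 we have x + 8 > x, so |(-9x - 1)/(x + 8) + 9| = 71/((x + 8)) < 71/(x) = 71/x.
Thus |(-9x - 1)/(x + 8) + 9| < ε whenever x > 71/ε.
Take M = 71/ε. If x > M then |(-9x - 1)/(x + 8) + 9| < 71/x < ε.

M = 71/ε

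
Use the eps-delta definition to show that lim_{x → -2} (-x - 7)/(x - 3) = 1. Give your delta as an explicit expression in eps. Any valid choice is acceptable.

Suppose eps > 0. We want delta > 0 with 0 < |x + 2| < delta ⇒ |(-x - 7)/(x - 3) − 1| < eps.
Combining over a common denominator, (-x - 7)/(x - 3) − 1 = [(-x - 7)·(-5) − (-5)·(x - 3)] / [(-5)·(x - 3)] = 10(x + 2) / ((-5)(x - 3)).
So |(-x - 7)/(x - 3) − 1| = 10|x + 2| / (5·|x − 3|).
Restrict delta ≤ 5/2. Then |x + 2| < 5/2 gives |x − 3| = |(x + 2) + (-5)| ≥ 5 − 5/2 = 5/2.
Hence |(-x - 7)/(x - 3) − 1| < 10|x + 2|/(5·(5/2)) = (4/5)|x + 2|, which is < eps once |x + 2| < (5/4)eps.
Take delta = min(5/2, (5/4)eps). Then 0 < |x + 2| < delta forces both bounds, so |(-x - 7)/(x - 3) − 1| < eps.

delta = min(5/2, (5/4)eps)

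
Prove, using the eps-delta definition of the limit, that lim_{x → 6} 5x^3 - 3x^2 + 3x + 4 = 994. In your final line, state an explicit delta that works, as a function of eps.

delta = min(1, eps/599)

Suppose eps > 0. We want delta > 0 such that 0 < |x − 6| < delta implies |(5x^3 - 3x^2 + 3x + 4) − 994| < eps.
(5x^3 - 3x^2 + 3x + 4) − 994 = 5x^3 - 3x^2 + 3x - 990 = (x − 6)(5x^2 + 27x + 165).
So |(5x^3 - 3x^2 + 3x + 4) − 994| = |x − 6|·|5x^2 + 27x + 165|.
Require delta ≤ 1. Then |x − 6| < 1 gives |x| < 7, and by the triangle inequality |5x^2 + 27x + 165| ≤ 5·7^2 + 27·7 + 165 = 599.
Hence |(5x^3 - 3x^2 + 3x + 4) − 994| ≤ 599|x − 6| < eps provided |x − 6| < eps/599.
Take delta = min(1, eps/599). Then 0 < |x − 6| < delta gives both |x − 6| < 1 and |x − 6| < eps/599, so |(5x^3 - 3x^2 + 3x + 4) − 994| < eps.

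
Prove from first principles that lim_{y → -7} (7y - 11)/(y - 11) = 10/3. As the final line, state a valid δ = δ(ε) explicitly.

Let ε > 0 be given. We want δ > 0 with 0 < |y + 7| < δ ⇒ |(7y - 11)/(y - 11) − (10/3)| < ε.
Combining over a common denominator, (7y - 11)/(y - 11) − (10/3) = [(7y - 11)·(-18) − (-60)·(y - 11)] / [(-18)·(y - 11)] = -66(y + 7) / ((-18)(y - 11)).
So |(7y - 11)/(y - 11) − (10/3)| = 66|y + 7| / (18·|y − 11|).
Restrict δ ≤ 9. Then |y + 7| < 9 gives |y − 11| = |(y + 7) + (-18)| ≥ 18 − 9 = 9.
Hence |(7y - 11)/(y - 11) − (10/3)| < 66|y + 7|/(18·9) = (11/27)|y + 7|, which is < ε once |y + 7| < (27/11)ε.
Take δ = min(9, (27/11)ε). Then 0 < |y + 7| < δ forces both bounds, so |(7y - 11)/(y - 11) − (10/3)| < ε.

δ = min(9, (27/11)ε)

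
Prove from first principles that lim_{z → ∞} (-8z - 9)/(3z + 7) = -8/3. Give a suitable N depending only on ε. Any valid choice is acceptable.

N = (29/9)/ε

Let ε > 0 be given. We seek N > 0 such that z > N implies |(-8z - 9)/(3z + 7) + 8/3| < ε.
(-8z - 9)/(3z + 7) + 8/3 = (3(-8z - 9) − (-8)(3z + 7)) / (3(3z + 7)) = 29/(3(3z + 7)).
For z > 0 we have 3z + 7 > 3z, so |(-8z - 9)/(3z + 7) + 8/3| = 29/(3(3z + 7)) < 29/(3·3z) = (29/9)/z.
Thus |(-8z - 9)/(3z + 7) + 8/3| < ε whenever z > (29/9)/ε.
Take N = (29/9)/ε. If z > N then |(-8z - 9)/(3z + 7) + 8/3| < (29/9)/z < ε.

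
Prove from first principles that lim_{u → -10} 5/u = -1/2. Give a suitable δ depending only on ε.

δ = min(5, 10ε)

Let ε > 0 be given. We seek δ > 0 such that 0 < |u + 10| < δ implies |5/u + 1/2| < ε.
|5/u + 1/2| = 5·|-10 − u|/(10·|u|) = 5|u + 10|/(10|u|).
Restrict δ ≤ 5. Then |u + 10| < 5 gives |u| > 5, so 10|u| > 50.
Then |5/u + 1/2| < 5|u + 10|/50, which is < ε when |u + 10| < 10ε.
Take δ = min(5, 10ε). Then 0 < |u + 10| < δ gives both |u + 10| < 5 and |u + 10| < 10ε, so |5/u + 1/2| < ε.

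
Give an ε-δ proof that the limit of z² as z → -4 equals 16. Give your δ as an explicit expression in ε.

δ = min(1, ε/9)

Let ε > 0 be given. We seek δ > 0 with 0 < |z + 4| < δ ⇒ |z² − 16| < ε.
Factor: z² − 16 = (z + 4)(z - 4), so |z² − 16| = |z + 4|·|z - 4|.
Impose δ ≤ 1 so that |z| < 5; then |z - 4| ≤ 9.
Hence |z² − 16| ≤ 9|z + 4|, which is < ε once |z + 4| < ε/9.
Take δ = min(1, ε/9). If 0 < |z + 4| < δ then both bounds hold and |z² − 16| ≤ 9|z + 4| < 9·(ε/9) = ε.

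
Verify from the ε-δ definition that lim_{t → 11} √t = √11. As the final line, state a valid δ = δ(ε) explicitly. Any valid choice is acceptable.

δ = min(11, √11·ε)

Let ε > 0. We want δ > 0 such that 0 < |t − 11| < δ implies |√t − √11| < ε.
Multiplying by the conjugate, |√t − √11| = |t − 11|/(√t + √11).
Restrict δ ≤ 11 so that |t − 11| < 11 forces t > 0, and then √t + √11 > √11.
Hence |√t − √11| < |t − 11|/√11, which is < ε once |t − 11| < √11·ε.
Take δ = min(11, √11·ε). If 0 < |t − 11| < δ then t > 0 and |√t − √11| < |t − 11|/√11 < ε.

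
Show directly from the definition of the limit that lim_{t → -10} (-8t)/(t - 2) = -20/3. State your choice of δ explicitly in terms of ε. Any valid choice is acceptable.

δ = min(6, (9/2)ε)

Suppose ε > 0. We want δ > 0 with 0 < |t + 10| < δ ⇒ |(-8t)/(t - 2) + 20/3| < ε.
Combining over a common denominator, (-8t)/(t - 2) + 20/3 = [(-8t)·(-12) − 80·(t - 2)] / [(-12)·(t - 2)] = 16(t + 10) / ((-12)(t - 2)).
So |(-8t)/(t - 2) + 20/3| = 16|t + 10| / (12·|t − 2|).
Restrict δ ≤ 6. Then |t + 10| < 6 gives |t − 2| = |(t + 10) + (-12)| ≥ 12 − 6 = 6.
Hence |(-8t)/(t - 2) + 20/3| < 16|t + 10|/(12·6) = (2/9)|t + 10|, which is < ε once |t + 10| < (9/2)ε.
Take δ = min(6, (9/2)ε). Then 0 < |t + 10| < δ forces both bounds, so |(-8t)/(t - 2) + 20/3| < ε.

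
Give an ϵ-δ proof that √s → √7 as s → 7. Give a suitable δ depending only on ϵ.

δ = min(7, √7·ϵ)

Let ϵ > 0. We want δ > 0 such that 0 < |s − 7| < δ implies |√s − √7| < ϵ.
Multiplying by the conjugate, |√s − √7| = |s − 7|/(√s + √7).
Restrict δ ≤ 7 so that |s − 7| < 7 forces s > 0, and then √s + √7 > √7.
Hence |√s − √7| < |s − 7|/√7, which is < ϵ once |s − 7| < √7·ϵ.
Take δ = min(7, √7·ϵ). If 0 < |s − 7| < δ then s > 0 and |√s − √7| < |s − 7|/√7 < ϵ.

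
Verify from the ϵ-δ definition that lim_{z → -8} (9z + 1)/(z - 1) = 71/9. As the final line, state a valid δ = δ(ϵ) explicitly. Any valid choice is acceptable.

δ = min(9/2, (81/20)ϵ)

Let ϵ > 0 be given. We want δ > 0 with 0 < |z + 8| < δ ⇒ |(9z + 1)/(z - 1) − (71/9)| < ϵ.
Combining over a common denominator, (9z + 1)/(z - 1) − (71/9) = [(9z + 1)·(-9) − (-71)·(z - 1)] / [(-9)·(z - 1)] = -10(z + 8) / ((-9)(z - 1)).
So |(9z + 1)/(z - 1) − (71/9)| = 10|z + 8| / (9·|z − 1|).
Restrict δ ≤ 9/2. Then |z + 8| < 9/2 gives |z − 1| = |(z + 8) + (-9)| ≥ 9 − 9/2 = 9/2.
Hence |(9z + 1)/(z - 1) − (71/9)| < 10|z + 8|/(9·(9/2)) = (20/81)|z + 8|, which is < ϵ once |z + 8| < (81/20)ϵ.
Take δ = min(9/2, (81/20)ϵ). Then 0 < |z + 8| < δ forces both bounds, so |(9z + 1)/(z - 1) − (71/9)| < ϵ.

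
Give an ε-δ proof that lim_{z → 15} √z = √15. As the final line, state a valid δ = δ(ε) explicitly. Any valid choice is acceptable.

δ = min(15, √15·ε)

Let ε > 0 be given. We want δ > 0 such that 0 < |z − 15| < δ implies |√z − √15| < ε.
Rationalise: √z − √15 = (z − 15)/(√z + √15), so |√z − √15| = |z − 15|/(√z + √15).
Restrict δ ≤ 15 so that |z − 15| < 15 forces z > 0, and then √z + √15 > √15.
Hence |√z − √15| < |z − 15|/√15, which is < ε once |z − 15| < √15·ε.
Take δ = min(15, √15·ε). If 0 < |z − 15| < δ then z > 0 and |√z − √15| < |z − 15|/√15 < ε.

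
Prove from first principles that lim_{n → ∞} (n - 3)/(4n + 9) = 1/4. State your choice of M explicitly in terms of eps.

Suppose eps > 0. For n ≥ 1, |(n - 3)/(4n + 9) − (1/4)| = |-21|/(4(4n + 9)) = 21/(4(4n + 9)).
Since 4n + 9 ≥ 4n for n ≥ 1, this is ≤ 21/(4·4n) = (21/16)/n.
So |(n - 3)/(4n + 9) − (1/4)| < eps whenever n > (21/16)/eps.
Take M = (21/16)/eps. If n > M then |(n - 3)/(4n + 9) − (1/4)| ≤ (21/16)/n < eps.

M = (21/16)/eps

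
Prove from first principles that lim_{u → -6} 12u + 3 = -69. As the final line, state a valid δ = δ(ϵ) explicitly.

Fix ϵ > 0. We need δ > 0 so that 0 < |u + 6| < δ implies |(12u + 3) + 69| < ϵ.
|(12u + 3) + 69| = |12u + 72| = 12|u + 6|.
So 12|u + 6| < ϵ exactly when |u + 6| < ϵ/12.
Choosing δ = ϵ/12 gives |(12u + 3) + 69| = 12|u + 6| < ϵ whenever |u + 6| < δ.

δ = ϵ/12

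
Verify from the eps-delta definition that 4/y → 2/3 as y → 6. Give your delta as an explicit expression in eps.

delta = min(3, (9/2)eps)

Let eps > 0 be given. We seek delta > 0 such that 0 < |y − 6| < delta implies |4/y − (2/3)| < eps.
|4/y − (2/3)| = 4·|6 − y|/(6·|y|) = 4|y − 6|/(6|y|).
Require delta ≤ 3 so that |y| > 6 − 3 = 3, hence 6|y| > 18.
Then |4/y − (2/3)| < 4|y − 6|/18, which is < eps when |y − 6| < (9/2)eps.
Take delta = min(3, (9/2)eps). Then 0 < |y − 6| < delta gives both |y − 6| < 3 and |y − 6| < (9/2)eps, so |4/y − (2/3)| < eps.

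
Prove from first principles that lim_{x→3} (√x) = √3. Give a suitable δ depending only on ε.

δ = min(3, √3·ε)

Let ε > 0. We want δ > 0 such that 0 < |x − 3| < δ implies |√x − √3| < ε.
Multiplying by the conjugate, |√x − √3| = |x − 3|/(√x + √3).
Restrict δ ≤ 3 so that |x − 3| < 3 forces x > 0, and then √x + √3 > √3.
Hence |√x − √3| < |x − 3|/√3, which is < ε once |x − 3| < √3·ε.
Take δ = min(3, √3·ε). If 0 < |x − 3| < δ then x > 0 and |√x − √3| < |x − 3|/√3 < ε.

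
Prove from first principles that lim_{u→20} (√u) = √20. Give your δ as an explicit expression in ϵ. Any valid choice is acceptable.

Let ϵ > 0. We want δ > 0 such that 0 < |u − 20| < δ implies |√u − √20| < ϵ.
Rationalise: √u − √20 = (u − 20)/(√u + √20), so |√u − √20| = |u − 20|/(√u + √20).
Restrict δ ≤ 20 so that |u − 20| < 20 forces u > 0, and then √u + √20 > √20.
Hence |√u − √20| < |u − 20|/√20, which is < ϵ once |u − 20| < √20·ϵ.
Take δ = min(20, √20·ϵ). If 0 < |u − 20| < δ then u > 0 and |√u − √20| < |u − 20|/√20 < ϵ.

δ = min(20, √20·ϵ)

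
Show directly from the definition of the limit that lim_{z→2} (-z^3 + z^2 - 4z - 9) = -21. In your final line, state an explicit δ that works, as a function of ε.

Suppose ε > 0. We want δ > 0 such that 0 < |z − 2| < δ implies |(-z^3 + z^2 - 4z - 9) + 21| < ε.
(-z^3 + z^2 - 4z - 9) + 21 = -z^3 + z^2 - 4z + 12 = (z − 2)(-z^2 - z - 6).
So |(-z^3 + z^2 - 4z - 9) + 21| = |z − 2|·|-z^2 - z - 6|.
Assume first that |z − 2| < 2, so |z| < 4. Then |-z^2 - z - 6| ≤ 4^2 + 4 + 6 = 26.
Hence |(-z^3 + z^2 - 4z - 9) + 21| ≤ 26|z − 2| < ε provided |z − 2| < ε/26.
Choosing δ = min(2, ε/26) ensures both conditions, hence |(-z^3 + z^2 - 4z - 9) + 21| < ε.

δ = min(2, ε/26)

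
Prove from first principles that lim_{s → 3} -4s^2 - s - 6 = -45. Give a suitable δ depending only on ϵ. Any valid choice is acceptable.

Fix ϵ > 0. We want δ > 0 such that 0 < |s − 3| < δ implies |(-4s^2 - s - 6) + 45| < ϵ.
(-4s^2 - s - 6) + 45 = -4s^2 - s + 39 = (s − 3)(-4s - 13).
So |(-4s^2 - s - 6) + 45| = |s − 3|·|-4s - 13|.
Require δ ≤ 1. Then |s − 3| < 1 gives |s| < 4, and by the triangle inequality |-4s - 13| ≤ 4·4 + 13 = 29.
Hence |(-4s^2 - s - 6) + 45| ≤ 29|s − 3| < ϵ provided |s − 3| < ϵ/29.
Choosing δ = min(1, ϵ/29) ensures both conditions, hence |(-4s^2 - s - 6) + 45| < ϵ.

δ = min(1, ϵ/29)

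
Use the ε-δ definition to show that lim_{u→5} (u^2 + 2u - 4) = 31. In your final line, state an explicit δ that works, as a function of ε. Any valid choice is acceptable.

δ = min(2, ε/14)

Let ε > 0 be given. We want δ > 0 such that 0 < |u − 5| < δ implies |(u^2 + 2u - 4) − 31| < ε.
(u^2 + 2u - 4) − 31 = u^2 + 2u - 35 = (u − 5)(u + 7).
So |(u^2 + 2u - 4) − 31| = |u − 5|·|u + 7|.
Require δ ≤ 2. Then |u − 5| < 2 gives |u| < 7, and by the triangle inequality |u + 7| ≤ 7 + 7 = 14.
Hence |(u^2 + 2u - 4) − 31| ≤ 14|u − 5| < ε provided |u − 5| < ε/14.
Take δ = min(2, ε/14). Then 0 < |u − 5| < δ gives both |u − 5| < 2 and |u − 5| < ε/14, so |(u^2 + 2u - 4) − 31| < ε.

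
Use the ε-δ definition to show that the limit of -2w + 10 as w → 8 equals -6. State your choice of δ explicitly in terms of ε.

Let ε > 0. We need δ > 0 so that 0 < |w − 8| < δ implies |(-2w + 10) + 6| < ε.
|(-2w + 10) + 6| = |-2w + 16| = 2|w − 8|.
So 2|w − 8| < ε exactly when |w − 8| < ε/2.
Take δ = ε/2. If 0 < |w − 8| < δ then |(-2w + 10) + 6| = 2|w − 8| < 2·(ε/2) = ε.

δ = ε/2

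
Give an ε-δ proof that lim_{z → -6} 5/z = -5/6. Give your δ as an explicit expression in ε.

Let ε > 0. We seek δ > 0 such that 0 < |z + 6| < δ implies |5/z + 5/6| < ε.
|5/z + 5/6| = 5·|-6 − z|/(6·|z|) = 5|z + 6|/(6|z|).
Restrict δ ≤ 3. Then |z + 6| < 3 gives |z| > 3, so 6|z| > 18.
Then |5/z + 5/6| < 5|z + 6|/18, which is < ε when |z + 6| < (18/5)ε.
Take δ = min(3, (18/5)ε). Then 0 < |z + 6| < δ gives both |z + 6| < 3 and |z + 6| < (18/5)ε, so |5/z + 5/6| < ε.

δ = min(3, (18/5)ε)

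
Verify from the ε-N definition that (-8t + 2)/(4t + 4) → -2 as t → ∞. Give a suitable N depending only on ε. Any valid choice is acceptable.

Let ε > 0 be given. We seek N > 0 such that t > N implies |(-8t + 2)/(4t + 4) + 2| < ε.
(-8t + 2)/(4t + 4) + 2 = (4(-8t + 2) − (-8)(4t + 4)) / (4(4t + 4)) = 40/(4(4t + 4)).
For t > 0 we have 4t + 4 > 4t, so |(-8t + 2)/(4t + 4) + 2| = 40/(4(4t + 4)) < 40/(4·4t) = (5/2)/t.
Thus |(-8t + 2)/(4t + 4) + 2| < ε whenever t > (5/2)/ε.
Take N = (5/2)/ε. If t > N then |(-8t + 2)/(4t + 4) + 2| < (5/2)/t < ε.

N = (5/2)/ε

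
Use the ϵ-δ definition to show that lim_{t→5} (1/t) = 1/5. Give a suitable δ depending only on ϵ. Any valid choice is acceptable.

δ = min(5/2, (25/2)ϵ)

Suppose ϵ > 0. We seek δ > 0 such that 0 < |t − 5| < δ implies |1/t − (1/5)| < ϵ.
|1/t − (1/5)| = |5 − t|/(5·|t|) = |t − 5|/(5|t|).
Require δ ≤ 5/2 so that |t| > 5 − 5/2 = 5/2, hence 5|t| > 25/2.
Then |1/t − (1/5)| < |t − 5|/(25/2), which is < ϵ when |t − 5| < (25/2)ϵ.
Take δ = min(5/2, (25/2)ϵ). Then 0 < |t − 5| < δ gives both |t − 5| < 5/2 and |t − 5| < (25/2)ϵ, so |1/t − (1/5)| < ϵ.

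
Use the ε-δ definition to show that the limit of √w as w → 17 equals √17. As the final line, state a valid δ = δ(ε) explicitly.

δ = min(17, √17·ε)

Suppose ε > 0. We want δ > 0 such that 0 < |w − 17| < δ implies |√w − √17| < ε.
Rationalise: √w − √17 = (w − 17)/(√w + √17), so |√w − √17| = |w − 17|/(√w + √17).
Restrict δ ≤ 17 so that |w − 17| < 17 forces w > 0, and then √w + √17 > √17.
Hence |√w − √17| < |w − 17|/√17, which is < ε once |w − 17| < √17·ε.
Take δ = min(17, √17·ε). If 0 < |w − 17| < δ then w > 0 and |√w − √17| < |w − 17|/√17 < ε.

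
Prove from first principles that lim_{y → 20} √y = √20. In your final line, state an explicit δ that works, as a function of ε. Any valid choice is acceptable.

Suppose ε > 0. We want δ > 0 such that 0 < |y − 20| < δ implies |√y − √20| < ε.
Rationalise: √y − √20 = (y − 20)/(√y + √20), so |√y − √20| = |y − 20|/(√y + √20).
Restrict δ ≤ 20 so that |y − 20| < 20 forces y > 0, and then √y + √20 > √20.
Hence |√y − √20| < |y − 20|/√20, which is < ε once |y − 20| < √20·ε.
Take δ = min(20, √20·ε). If 0 < |y − 20| < δ then y > 0 and |√y − √20| < |y − 20|/√20 < ε.

δ = min(20, √20·ε)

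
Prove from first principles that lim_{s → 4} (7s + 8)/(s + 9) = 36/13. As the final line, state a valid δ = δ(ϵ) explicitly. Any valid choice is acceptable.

Suppose ϵ > 0. We want δ > 0 with 0 < |s − 4| < δ ⇒ |(7s + 8)/(s + 9) − (36/13)| < ϵ.
Combining over a common denominator, (7s + 8)/(s + 9) − (36/13) = [(7s + 8)·13 − 36·(s + 9)] / [13·(s + 9)] = 55(s − 4) / (13(s + 9)).
So |(7s + 8)/(s + 9) − (36/13)| = 55|s − 4| / (13·|s + 9|).
Require δ ≤ 13/2, so |s + 9| ≥ |13| − |s − 4| > 13 − 13/2 = 13/2.
Hence |(7s + 8)/(s + 9) − (36/13)| < 55|s − 4|/(13·(13/2)) = (110/169)|s − 4|, which is < ϵ once |s − 4| < (169/110)ϵ.
Take δ = min(13/2, (169/110)ϵ). Then 0 < |s − 4| < δ forces both bounds, so |(7s + 8)/(s + 9) − (36/13)| < ϵ.

δ = min(13/2, (169/110)ϵ)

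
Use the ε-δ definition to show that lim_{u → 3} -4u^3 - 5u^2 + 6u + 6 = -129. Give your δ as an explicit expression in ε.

δ = min(1, ε/177)

Suppose ε > 0. We want δ > 0 such that 0 < |u − 3| < δ implies |(-4u^3 - 5u^2 + 6u + 6) + 129| < ε.
(-4u^3 - 5u^2 + 6u + 6) + 129 = -4u^3 - 5u^2 + 6u + 135 = (u − 3)(-4u^2 - 17u - 45).
So |(-4u^3 - 5u^2 + 6u + 6) + 129| = |u − 3|·|-4u^2 - 17u - 45|.
Assume first that |u − 3| < 1, so |u| < 4. Then |-4u^2 - 17u - 45| ≤ 4·4^2 + 17·4 + 45 = 177.
Hence |(-4u^3 - 5u^2 + 6u + 6) + 129| ≤ 177|u − 3| < ε provided |u − 3| < ε/177.
Choosing δ = min(1, ε/177) ensures both conditions, hence |(-4u^3 - 5u^2 + 6u + 6) + 129| < ε.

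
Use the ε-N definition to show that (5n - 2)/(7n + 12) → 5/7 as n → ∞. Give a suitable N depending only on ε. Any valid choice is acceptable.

Let ε > 0. For n ≥ 1, |(5n - 2)/(7n + 12) − (5/7)| = |-74|/(7(7n + 12)) = 74/(7(7n + 12)).
Since 7n + 12 ≥ 7n for n ≥ 1, this is ≤ 74/(7·7n) = (74/49)/n.
So |(5n - 2)/(7n + 12) − (5/7)| < ε whenever n > (74/49)/ε.
Take N = (74/49)/ε. If n > N then |(5n - 2)/(7n + 12) − (5/7)| ≤ (74/49)/n < ε.

N = (74/49)/ε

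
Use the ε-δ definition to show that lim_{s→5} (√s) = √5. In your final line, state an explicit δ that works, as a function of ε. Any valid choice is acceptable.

Fix ε > 0. We want δ > 0 such that 0 < |s − 5| < δ implies |√s − √5| < ε.
Multiplying by the conjugate, |√s − √5| = |s − 5|/(√s + √5).
Restrict δ ≤ 5 so that |s − 5| < 5 forces s > 0, and then √s + √5 > √5.
Hence |√s − √5| < |s − 5|/√5, which is < ε once |s − 5| < √5·ε.
Take δ = min(5, √5·ε). If 0 < |s − 5| < δ then s > 0 and |√s − √5| < |s − 5|/√5 < ε.

δ = min(5, √5·ε)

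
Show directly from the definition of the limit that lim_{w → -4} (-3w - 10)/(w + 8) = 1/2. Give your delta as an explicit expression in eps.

Suppose eps > 0. We want delta > 0 with 0 < |w + 4| < delta ⇒ |(-3w - 10)/(w + 8) − (1/2)| < eps.
Combining over a common denominator, (-3w - 10)/(w + 8) − (1/2) = [(-3w - 10)·4 − 2·(w + 8)] / [4·(w + 8)] = -14(w + 4) / (4(w + 8)).
So |(-3w - 10)/(w + 8) − (1/2)| = 14|w + 4| / (4·|w + 8|).
Require delta ≤ 2, so |w + 8| ≥ |4| − |w + 4| > 4 − 2 = 2.
Hence |(-3w - 10)/(w + 8) − (1/2)| < 14|w + 4|/(4·2) = (7/4)|w + 4|, which is < eps once |w + 4| < (4/7)eps.
Take delta = min(2, (4/7)eps). Then 0 < |w + 4| < delta forces both bounds, so |(-3w - 10)/(w + 8) − (1/2)| < eps.

delta = min(2, (4/7)eps)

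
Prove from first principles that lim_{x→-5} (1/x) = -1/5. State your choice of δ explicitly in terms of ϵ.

Let ϵ > 0 be given. We seek δ > 0 such that 0 < |x + 5| < δ implies |1/x + 1/5| < ϵ.
|1/x + 1/5| = |-5 − x|/(5·|x|) = |x + 5|/(5|x|).
Require δ ≤ 5/2 so that |x| > 5 − 5/2 = 5/2, hence 5|x| > 25/2.
Then |1/x + 1/5| < |x + 5|/(25/2), which is < ϵ when |x + 5| < (25/2)ϵ.
Take δ = min(5/2, (25/2)ϵ). Then 0 < |x + 5| < δ gives both |x + 5| < 5/2 and |x + 5| < (25/2)ϵ, so |1/x + 1/5| < ϵ.

δ = min(5/2, (25/2)ϵ)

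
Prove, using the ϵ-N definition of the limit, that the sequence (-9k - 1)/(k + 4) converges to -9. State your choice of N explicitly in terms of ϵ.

Suppose ϵ > 0. For k ≥ 1, |(-9k - 1)/(k + 4) + 9| = |35|/((k + 4)) = 35/((k + 4)).
Since k + 4 ≥ k for k ≥ 1, this is ≤ 35/(k) = 35/k.
So |(-9k - 1)/(k + 4) + 9| < ϵ whenever k > 35/ϵ.
Take N = 35/ϵ. If k > N then |(-9k - 1)/(k + 4) + 9| ≤ 35/k < ϵ.

N = 35/ϵ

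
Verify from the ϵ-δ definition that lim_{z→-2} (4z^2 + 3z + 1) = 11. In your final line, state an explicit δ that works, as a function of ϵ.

δ = min(1, ϵ/17)

Let ϵ > 0 be given. We want δ > 0 such that 0 < |z + 2| < δ implies |(4z^2 + 3z + 1) − 11| < ϵ.
(4z^2 + 3z + 1) − 11 = 4z^2 + 3z - 10 = (z + 2)(4z - 5).
So |(4z^2 + 3z + 1) − 11| = |z + 2|·|4z - 5|.
Require δ ≤ 1. Then |z + 2| < 1 gives |z| < 3, and by the triangle inequality |4z - 5| ≤ 4·3 + 5 = 17.
Hence |(4z^2 + 3z + 1) − 11| ≤ 17|z + 2| < ϵ provided |z + 2| < ϵ/17.
Choosing δ = min(1, ϵ/17) ensures both conditions, hence |(4z^2 + 3z + 1) − 11| < ϵ.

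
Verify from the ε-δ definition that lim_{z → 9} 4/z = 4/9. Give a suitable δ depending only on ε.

Let ε > 0. We seek δ > 0 such that 0 < |z − 9| < δ implies |4/z − (4/9)| < ε.
|4/z − (4/9)| = 4·|9 − z|/(9·|z|) = 4|z − 9|/(9|z|).
Restrict δ ≤ 9/2. Then |z − 9| < 9/2 gives |z| > 9/2, so 9|z| > 81/2.
Then |4/z − (4/9)| < 4|z − 9|/(81/2), which is < ε when |z − 9| < (81/8)ε.
Take δ = min(9/2, (81/8)ε). Then 0 < |z − 9| < δ gives both |z − 9| < 9/2 and |z − 9| < (81/8)ε, so |4/z − (4/9)| < ε.

δ = min(9/2, (81/8)ε)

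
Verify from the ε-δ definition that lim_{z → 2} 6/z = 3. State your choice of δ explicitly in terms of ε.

δ = min(1, (1/3)ε)

Fix ε > 0. We seek δ > 0 such that 0 < |z − 2| < δ implies |6/z − 3| < ε.
|6/z − 3| = 6·|2 − z|/(2·|z|) = 6|z − 2|/(2|z|).
Require δ ≤ 1 so that |z| > 2 − 1 = 1, hence 2|z| > 2.
Then |6/z − 3| < 6|z − 2|/2, which is < ε when |z − 2| < (1/3)ε.
Take δ = min(1, (1/3)ε). Then 0 < |z − 2| < δ gives both |z − 2| < 1 and |z − 2| < (1/3)ε, so |6/z − 3| < ε.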